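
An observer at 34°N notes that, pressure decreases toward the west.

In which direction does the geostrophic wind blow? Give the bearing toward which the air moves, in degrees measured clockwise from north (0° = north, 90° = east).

000°

The pressure-gradient force points toward the west (bearing 270°).
Geostrophic balance: in the Northern Hemisphere the Coriolis force deflects motion to the right, so the geostrophic wind blows 90° to the right of the pressure-gradient force (low pressure on the left).
Rotating 270° by 90° clockwise gives 000° — the wind blows toward the north.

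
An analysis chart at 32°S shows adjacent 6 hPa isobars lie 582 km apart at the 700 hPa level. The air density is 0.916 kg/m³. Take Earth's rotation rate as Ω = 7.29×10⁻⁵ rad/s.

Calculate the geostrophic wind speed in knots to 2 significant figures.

28 knots

Coriolis parameter at 32°S:
f = 2Ω sin φ = 2 × 7.29×10⁻⁵ × sin 32° = 7.73×10⁻⁵ s⁻¹
Pressure gradient: |∂P/∂n| = 600 Pa / 582000 m = 1.03×10⁻³ Pa/m
Geostrophic balance (pressure-gradient force = Coriolis force):
V_g = (1/(fρ)) |∂P/∂n| = 1.03×10⁻³ / (7.73×10⁻⁵ × 0.916) = 14.6 m/s
Converting: 14.6 m/s × 1.944 = 28 knots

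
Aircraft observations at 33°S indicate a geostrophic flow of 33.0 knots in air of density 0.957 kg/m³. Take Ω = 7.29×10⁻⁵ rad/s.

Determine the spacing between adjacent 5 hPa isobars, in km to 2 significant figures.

Coriolis parameter at 33°S:
f = 2Ω sin φ = 2 × 7.29×10⁻⁵ × sin 33° = 7.94×10⁻⁵ s⁻¹
Wind speed in SI: 33.0 knots = 17.0 m/s
Geostrophic balance rearranged: |∂P/∂n| = f ρ V_g
|∂P/∂n| = 7.94×10⁻⁵ × 0.957 × 17.0 = 1.29×10⁻³ Pa/m
Isobar spacing: Δn = ΔP/|∂P/∂n| = 500 Pa / 1.29×10⁻³ Pa/m = 387561 m ≈ 390 km

390 km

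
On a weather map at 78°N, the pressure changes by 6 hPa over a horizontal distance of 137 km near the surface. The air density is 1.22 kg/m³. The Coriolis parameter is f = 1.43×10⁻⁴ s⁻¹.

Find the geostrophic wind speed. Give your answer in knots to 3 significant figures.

48.8 knots

Pressure gradient: |∂P/∂n| = 600 Pa / 137000 m = 4.38×10⁻³ Pa/m
Geostrophic balance (pressure-gradient force = Coriolis force):
V_g = (1/(fρ)) |∂P/∂n| = 4.38×10⁻³ / (1.43×10⁻⁴ × 1.22) = 25.1 m/s
Converting: 25.1 m/s × 1.944 = 48.8 knots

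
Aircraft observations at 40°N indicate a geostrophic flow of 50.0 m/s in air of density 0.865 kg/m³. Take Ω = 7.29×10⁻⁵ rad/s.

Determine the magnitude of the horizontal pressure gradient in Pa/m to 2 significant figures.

Coriolis parameter at 40°N:
f = 2Ω sin φ = 2 × 7.29×10⁻⁵ × sin 40° = 9.37×10⁻⁵ s⁻¹
Geostrophic balance rearranged: |∂P/∂n| = f ρ V_g
|∂P/∂n| = 9.37×10⁻⁵ × 0.865 × 50.0 = 4.05×10⁻³ Pa/m

4.1×10⁻³ Pa/m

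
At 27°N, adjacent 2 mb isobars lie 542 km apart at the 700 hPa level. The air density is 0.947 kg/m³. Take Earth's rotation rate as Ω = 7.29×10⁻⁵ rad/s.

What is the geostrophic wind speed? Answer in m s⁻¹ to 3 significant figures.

5.89 m s⁻¹

Coriolis parameter at 27°N:
f = 2Ω sin φ = 2 × 7.29×10⁻⁵ × sin 27° = 6.62×10⁻⁵ s⁻¹
Pressure gradient: |∂P/∂n| = 200 Pa / 542000 m = 3.69×10⁻⁴ Pa/m
Geostrophic balance (pressure-gradient force = Coriolis force):
V_g = (1/(fρ)) |∂P/∂n| = 3.69×10⁻⁴ / (6.62×10⁻⁵ × 0.947) = 5.89 m/s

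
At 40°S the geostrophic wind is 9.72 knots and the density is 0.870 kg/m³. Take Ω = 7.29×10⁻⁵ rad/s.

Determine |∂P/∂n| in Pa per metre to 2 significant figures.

4.1×10⁻⁴ Pa/m

Coriolis parameter at 40°S:
f = 2Ω sin φ = 2 × 7.29×10⁻⁵ × sin 40° = 9.37×10⁻⁵ s⁻¹
Wind speed in SI: 9.72 knots = 5.00 m/s
Geostrophic balance rearranged: |∂P/∂n| = f ρ V_g
|∂P/∂n| = 9.37×10⁻⁵ × 0.870 × 5.00 = 4.08×10⁻⁴ Pa/m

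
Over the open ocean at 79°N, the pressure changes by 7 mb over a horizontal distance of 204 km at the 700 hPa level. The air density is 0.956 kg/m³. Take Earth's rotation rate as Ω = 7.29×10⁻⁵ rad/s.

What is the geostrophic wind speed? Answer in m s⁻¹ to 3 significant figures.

Coriolis parameter at 79°N:
f = 2Ω sin φ = 2 × 7.29×10⁻⁵ × sin 79° = 1.43×10⁻⁴ s⁻¹
Pressure gradient: |∂P/∂n| = 700 Pa / 204000 m = 3.43×10⁻³ Pa/m
Geostrophic balance (pressure-gradient force = Coriolis force):
V_g = (1/(fρ)) |∂P/∂n| = 3.43×10⁻³ / (1.43×10⁻⁴ × 0.956) = 25.1 m/s

25.1 m s⁻¹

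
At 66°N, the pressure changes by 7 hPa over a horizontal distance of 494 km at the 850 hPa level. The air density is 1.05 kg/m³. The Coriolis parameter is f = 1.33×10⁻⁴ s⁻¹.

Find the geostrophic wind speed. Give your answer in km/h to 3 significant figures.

36.5 km/h

Pressure gradient: |∂P/∂n| = 700 Pa / 494000 m = 1.42×10⁻³ Pa/m
Geostrophic balance (pressure-gradient force = Coriolis force):
V_g = (1/(fρ)) |∂P/∂n| = 1.42×10⁻³ / (1.33×10⁻⁴ × 1.05) = 10.1 m/s
Converting: 10.1 m/s × 3.6 = 36.5 km/h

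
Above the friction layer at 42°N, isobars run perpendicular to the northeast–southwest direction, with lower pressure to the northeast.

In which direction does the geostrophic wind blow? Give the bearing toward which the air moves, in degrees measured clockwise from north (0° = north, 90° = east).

135°

The pressure-gradient force points toward the northeast (bearing 045°).
Geostrophic balance: in the Northern Hemisphere the Coriolis force deflects motion to the right, so the geostrophic wind blows 90° to the right of the pressure-gradient force (low pressure on the left).
Rotating 045° by 90° clockwise gives 135° — the wind blows toward the southeast.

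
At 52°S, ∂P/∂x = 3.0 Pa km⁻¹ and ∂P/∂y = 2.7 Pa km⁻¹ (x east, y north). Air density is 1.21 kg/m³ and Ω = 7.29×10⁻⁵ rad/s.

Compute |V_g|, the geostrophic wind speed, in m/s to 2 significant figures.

29 m/s

Coriolis parameter at 52°S:
f = 2Ω sin φ = 2 × 7.29×10⁻⁵ × sin 52° = 1.15×10⁻⁴ s⁻¹
In the Southern Hemisphere f is negative: f = −1.15×10⁻⁴ s⁻¹.
Component geostrophic relations (x east, y north):
u_g = −(1/(fρ)) ∂P/∂y,  v_g = (1/(fρ)) ∂P/∂x
u_g = −(2.7×10⁻³)/(−1.15×10⁻⁴ × 1.21) = 19.4 m/s;  v_g = (3.0×10⁻³)/(−1.15×10⁻⁴ × 1.21) = −21.6 m/s
|V_g| = √(u_g² + v_g²) = 29.0 m/s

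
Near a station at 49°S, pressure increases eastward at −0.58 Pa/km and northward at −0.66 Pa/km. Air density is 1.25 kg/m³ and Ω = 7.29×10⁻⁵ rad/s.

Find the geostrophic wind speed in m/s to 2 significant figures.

Coriolis parameter at 49°S:
f = 2Ω sin φ = 2 × 7.29×10⁻⁵ × sin 49° = 1.10×10⁻⁴ s⁻¹
In the Southern Hemisphere f is negative: f = −1.10×10⁻⁴ s⁻¹.
Component geostrophic relations (x east, y north):
u_g = −(1/(fρ)) ∂P/∂y,  v_g = (1/(fρ)) ∂P/∂x
u_g = −(−0.66×10⁻³)/(−1.10×10⁻⁴ × 1.25) = −4.80 m/s;  v_g = (−0.58×10⁻³)/(−1.10×10⁻⁴ × 1.25) = 4.22 m/s
|V_g| = √(u_g² + v_g²) = 6.39 m/s

6.4 m/s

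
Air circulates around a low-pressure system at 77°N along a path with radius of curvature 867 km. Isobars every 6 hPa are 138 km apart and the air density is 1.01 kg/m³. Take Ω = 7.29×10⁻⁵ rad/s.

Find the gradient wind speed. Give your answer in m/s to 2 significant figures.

Coriolis parameter at 77°N:
f = 2Ω sin φ = 2 × 7.29×10⁻⁵ × sin 77° = 1.42×10⁻⁴ s⁻¹
Pressure gradient: |∂P/∂n| = 600 Pa / 138000 m = 4.35×10⁻³ Pa/m
Geostrophic speed: V_g = |∂P/∂n|/(fρ) = 4.35×10⁻³/(1.42×10⁻⁴ × 1.01) = 30.3 m/s
Around a low, centrifugal force acts outward with Coriolis, so pressure-gradient force balances both:
(1/ρ)|∂P/∂n| = fV + V²/R  →  V² + fR·V − fR·V_g = 0
With fR = 1.42×10⁻⁴ × 867×10³ m = 123 m/s:
V = [−fR + √((fR)² + 4 fR V_g)]/2 = [−123 + √(123² + 4×123×30.3)]/2 = 25.2 m/s
Subgeostrophic (V < V_g = 30.3 m/s), as expected around a low.

25 m/s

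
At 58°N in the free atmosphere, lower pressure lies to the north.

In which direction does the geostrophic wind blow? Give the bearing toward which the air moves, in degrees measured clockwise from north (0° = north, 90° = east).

090°

The pressure-gradient force points toward the north (bearing 000°).
Geostrophic balance: in the Northern Hemisphere the Coriolis force deflects motion to the right, so the geostrophic wind blows 90° to the right of the pressure-gradient force (low pressure on the left).
Rotating 000° by 90° clockwise gives 090° — the wind blows toward the east.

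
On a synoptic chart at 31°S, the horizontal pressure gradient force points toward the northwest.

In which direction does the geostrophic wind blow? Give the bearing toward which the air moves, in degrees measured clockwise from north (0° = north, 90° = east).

The pressure-gradient force points toward the northwest (bearing 315°).
Geostrophic balance: in the Southern Hemisphere the Coriolis force deflects motion to the left, so the geostrophic wind blows 90° to the left of the pressure-gradient force (low pressure on the right).
Rotating 315° by 90° counterclockwise gives 225° — the wind blows toward the southwest.

225°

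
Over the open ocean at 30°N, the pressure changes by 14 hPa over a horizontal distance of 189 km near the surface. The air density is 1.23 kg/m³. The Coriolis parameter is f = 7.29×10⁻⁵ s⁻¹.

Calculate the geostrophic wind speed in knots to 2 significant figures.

Pressure gradient: |∂P/∂n| = 1400 Pa / 189000 m = 7.41×10⁻³ Pa/m
Geostrophic balance (pressure-gradient force = Coriolis force):
V_g = (1/(fρ)) |∂P/∂n| = 7.41×10⁻³ / (7.29×10⁻⁵ × 1.23) = 82.6 m/s
Converting: 82.6 m/s × 1.944 = 160 knots

160 knots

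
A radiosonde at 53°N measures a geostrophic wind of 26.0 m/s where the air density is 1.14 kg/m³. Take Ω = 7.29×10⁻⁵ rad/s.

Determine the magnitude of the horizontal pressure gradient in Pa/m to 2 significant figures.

3.5×10⁻³ Pa/m

Coriolis parameter at 53°N:
f = 2Ω sin φ = 2 × 7.29×10⁻⁵ × sin 53° = 1.16×10⁻⁴ s⁻¹
Geostrophic balance rearranged: |∂P/∂n| = f ρ V_g
|∂P/∂n| = 1.16×10⁻⁴ × 1.14 × 26.0 = 3.45×10⁻³ Pa/m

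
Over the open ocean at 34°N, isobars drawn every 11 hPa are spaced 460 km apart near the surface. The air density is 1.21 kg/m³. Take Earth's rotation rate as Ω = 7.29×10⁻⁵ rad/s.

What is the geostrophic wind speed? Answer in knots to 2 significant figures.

47 knots

Coriolis parameter at 34°N:
f = 2Ω sin φ = 2 × 7.29×10⁻⁵ × sin 34° = 8.15×10⁻⁵ s⁻¹
Pressure gradient: |∂P/∂n| = 1100 Pa / 460000 m = 2.39×10⁻³ Pa/m
Geostrophic balance (pressure-gradient force = Coriolis force):
V_g = (1/(fρ)) |∂P/∂n| = 2.39×10⁻³ / (8.15×10⁻⁵ × 1.21) = 24.2 m/s
Converting: 24.2 m/s × 1.944 = 47 knots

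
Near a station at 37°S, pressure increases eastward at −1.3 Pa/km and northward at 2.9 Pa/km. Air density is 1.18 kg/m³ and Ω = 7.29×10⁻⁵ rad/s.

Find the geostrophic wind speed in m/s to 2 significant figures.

31 m/s

Coriolis parameter at 37°S:
f = 2Ω sin φ = 2 × 7.29×10⁻⁵ × sin 37° = 8.77×10⁻⁵ s⁻¹
In the Southern Hemisphere f is negative: f = −8.77×10⁻⁵ s⁻¹.
Component geostrophic relations (x east, y north):
u_g = −(1/(fρ)) ∂P/∂y,  v_g = (1/(fρ)) ∂P/∂x
u_g = −(2.9×10⁻³)/(−8.77×10⁻⁵ × 1.18) = 28.0 m/s;  v_g = (−1.3×10⁻³)/(−8.77×10⁻⁵ × 1.18) = 12.6 m/s
|V_g| = √(u_g² + v_g²) = 30.7 m/s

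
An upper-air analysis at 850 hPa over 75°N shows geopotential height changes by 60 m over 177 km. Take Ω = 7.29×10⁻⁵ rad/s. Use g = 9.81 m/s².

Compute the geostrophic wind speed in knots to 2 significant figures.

46 knots

Coriolis parameter at 75°N:
f = 2Ω sin φ = 2 × 7.29×10⁻⁵ × sin 75° = 1.41×10⁻⁴ s⁻¹
Height gradient: |∂Z/∂n| = 60 m / 177000 m = 3.39×10⁻⁴
On a pressure surface, geostrophic balance gives V_g = (g/f)|∂Z/∂n|:
V_g = 9.81 × 3.39×10⁻⁴ / 1.41×10⁻⁴ = 23.6 m/s
Converting: 23.6 m/s × 1.944 = 46 knots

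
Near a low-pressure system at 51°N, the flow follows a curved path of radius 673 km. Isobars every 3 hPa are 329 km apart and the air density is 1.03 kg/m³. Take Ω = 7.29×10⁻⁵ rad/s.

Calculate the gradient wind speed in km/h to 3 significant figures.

Coriolis parameter at 51°N:
f = 2Ω sin φ = 2 × 7.29×10⁻⁵ × sin 51° = 1.13×10⁻⁴ s⁻¹
Pressure gradient: |∂P/∂n| = 300 Pa / 329000 m = 9.12×10⁻⁴ Pa/m
Geostrophic speed: V_g = |∂P/∂n|/(fρ) = 9.12×10⁻⁴/(1.13×10⁻⁴ × 1.03) = 7.81 m/s
Around a low, centrifugal force acts outward with Coriolis, so pressure-gradient force balances both:
(1/ρ)|∂P/∂n| = fV + V²/R  →  V² + fR·V − fR·V_g = 0
With fR = 1.13×10⁻⁴ × 673×10³ m = 76.3 m/s:
V = [−fR + √((fR)² + 4 fR V_g)]/2 = [−76.3 + √(76.3² + 4×76.3×7.81)]/2 = 7.14 m/s
Subgeostrophic (V < V_g = 7.81 m/s), as expected around a low.
Converting: 7.14 m/s × 3.6 = 25.7 km/h

25.7 km/h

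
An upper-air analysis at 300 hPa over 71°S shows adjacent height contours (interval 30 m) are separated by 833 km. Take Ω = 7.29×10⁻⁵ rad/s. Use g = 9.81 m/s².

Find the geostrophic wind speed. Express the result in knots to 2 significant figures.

5.0 knots

Coriolis parameter at 71°S:
f = 2Ω sin φ = 2 × 7.29×10⁻⁵ × sin 71° = 1.38×10⁻⁴ s⁻¹
Height gradient: |∂Z/∂n| = 30 m / 833000 m = 3.60×10⁻⁵
On a pressure surface, geostrophic balance gives V_g = (g/f)|∂Z/∂n|:
V_g = 9.81 × 3.60×10⁻⁵ / 1.38×10⁻⁴ = 2.56 m/s
Converting: 2.56 m/s × 1.944 = 5.0 knots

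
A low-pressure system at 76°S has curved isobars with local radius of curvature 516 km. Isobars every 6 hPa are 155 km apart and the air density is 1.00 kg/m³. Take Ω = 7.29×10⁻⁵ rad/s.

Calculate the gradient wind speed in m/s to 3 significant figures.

21.2 m/s

Coriolis parameter at 76°S:
f = 2Ω sin φ = 2 × 7.29×10⁻⁵ × sin 76° = 1.41×10⁻⁴ s⁻¹
Pressure gradient: |∂P/∂n| = 600 Pa / 155000 m = 3.87×10⁻³ Pa/m
Geostrophic speed: V_g = |∂P/∂n|/(fρ) = 3.87×10⁻³/(1.41×10⁻⁴ × 1.00) = 27.4 m/s
Around a low, centrifugal force acts outward with Coriolis, so pressure-gradient force balances both:
(1/ρ)|∂P/∂n| = fV + V²/R  →  V² + fR·V − fR·V_g = 0
With fR = 1.41×10⁻⁴ × 516×10³ m = 73.0 m/s:
V = [−fR + √((fR)² + 4 fR V_g)]/2 = [−73.0 + √(73.0² + 4×73.0×27.4)]/2 = 21.2 m/s
Subgeostrophic (V < V_g = 27.4 m/s), as expected around a low.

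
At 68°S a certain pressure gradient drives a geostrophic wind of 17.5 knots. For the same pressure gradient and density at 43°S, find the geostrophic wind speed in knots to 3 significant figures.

With the same pressure gradient and density, V_g ∝ 1/f ∝ 1/sin φ.
V₂ = V₁ · sin φ₁ / sin φ₂ = 17.5 × sin 68° / sin 43°
V₂ = 17.5 × 0.9272/0.6820 = 23.8 knots

23.8 knots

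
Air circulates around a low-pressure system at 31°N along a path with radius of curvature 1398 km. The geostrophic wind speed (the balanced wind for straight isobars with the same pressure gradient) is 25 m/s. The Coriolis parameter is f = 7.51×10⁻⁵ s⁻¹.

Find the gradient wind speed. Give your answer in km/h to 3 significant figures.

Around a low, centrifugal force acts outward with Coriolis, so pressure-gradient force balances both:
(1/ρ)|∂P/∂n| = fV + V²/R  →  V² + fR·V − fR·V_g = 0
With fR = 7.51×10⁻⁵ × 1398×10³ m = 105 m/s:
V = [−fR + √((fR)² + 4 fR V_g)]/2 = [−105 + √(105² + 4×105×25)]/2 = 20.9 m/s
Subgeostrophic (V < V_g = 25 m/s), as expected around a low.
Converting: 20.9 m/s × 3.6 = 75.1 km/h

75.1 km/h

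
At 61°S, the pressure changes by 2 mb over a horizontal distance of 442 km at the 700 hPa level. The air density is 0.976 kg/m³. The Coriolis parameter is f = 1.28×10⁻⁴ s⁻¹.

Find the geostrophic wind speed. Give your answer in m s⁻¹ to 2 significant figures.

Pressure gradient: |∂P/∂n| = 200 Pa / 442000 m = 4.52×10⁻⁴ Pa/m
Geostrophic balance (pressure-gradient force = Coriolis force):
V_g = (1/(fρ)) |∂P/∂n| = 4.52×10⁻⁴ / (1.28×10⁻⁴ × 0.976) = 3.62 m/s

3.6 m s⁻¹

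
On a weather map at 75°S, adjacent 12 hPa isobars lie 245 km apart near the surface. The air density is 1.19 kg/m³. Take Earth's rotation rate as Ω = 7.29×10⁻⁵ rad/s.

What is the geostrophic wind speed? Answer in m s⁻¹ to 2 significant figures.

29 m s⁻¹

Coriolis parameter at 75°S:
f = 2Ω sin φ = 2 × 7.29×10⁻⁵ × sin 75° = 1.41×10⁻⁴ s⁻¹
Pressure gradient: |∂P/∂n| = 1200 Pa / 245000 m = 4.90×10⁻³ Pa/m
Geostrophic balance (pressure-gradient force = Coriolis force):
V_g = (1/(fρ)) |∂P/∂n| = 4.90×10⁻³ / (1.41×10⁻⁴ × 1.19) = 29.2 m/s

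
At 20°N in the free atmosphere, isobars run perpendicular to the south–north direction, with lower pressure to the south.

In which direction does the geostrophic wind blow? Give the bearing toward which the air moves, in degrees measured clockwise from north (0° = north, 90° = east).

270°

The pressure-gradient force points toward the south (bearing 180°).
Geostrophic balance: in the Northern Hemisphere the Coriolis force deflects motion to the right, so the geostrophic wind blows 90° to the right of the pressure-gradient force (low pressure on the left).
Rotating 180° by 90° clockwise gives 270° — the wind blows toward the west.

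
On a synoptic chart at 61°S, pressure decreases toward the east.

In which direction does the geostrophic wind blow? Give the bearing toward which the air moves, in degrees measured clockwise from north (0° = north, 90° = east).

000°

The pressure-gradient force points toward the east (bearing 090°).
Geostrophic balance: in the Southern Hemisphere the Coriolis force deflects motion to the left, so the geostrophic wind blows 90° to the left of the pressure-gradient force (low pressure on the right).
Rotating 090° by 90° counterclockwise gives 000° — the wind blows toward the north.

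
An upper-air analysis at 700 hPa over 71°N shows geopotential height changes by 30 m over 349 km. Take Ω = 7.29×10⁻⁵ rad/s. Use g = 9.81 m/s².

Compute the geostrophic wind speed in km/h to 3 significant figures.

22.0 km/h

Coriolis parameter at 71°N:
f = 2Ω sin φ = 2 × 7.29×10⁻⁵ × sin 71° = 1.38×10⁻⁴ s⁻¹
Height gradient: |∂Z/∂n| = 30 m / 349000 m = 8.60×10⁻⁵
On a pressure surface, geostrophic balance gives V_g = (g/f)|∂Z/∂n|:
V_g = 9.81 × 8.60×10⁻⁵ / 1.38×10⁻⁴ = 6.12 m/s
Converting: 6.12 m/s × 3.6 = 22.0 km/h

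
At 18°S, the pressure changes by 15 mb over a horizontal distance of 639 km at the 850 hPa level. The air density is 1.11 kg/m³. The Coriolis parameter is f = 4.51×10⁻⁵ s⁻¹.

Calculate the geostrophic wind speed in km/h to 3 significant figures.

Pressure gradient: |∂P/∂n| = 1500 Pa / 639000 m = 2.35×10⁻³ Pa/m
Geostrophic balance (pressure-gradient force = Coriolis force):
V_g = (1/(fρ)) |∂P/∂n| = 2.35×10⁻³ / (4.51×10⁻⁵ × 1.11) = 46.9 m/s
Converting: 46.9 m/s × 3.6 = 169 km/h

169 km/h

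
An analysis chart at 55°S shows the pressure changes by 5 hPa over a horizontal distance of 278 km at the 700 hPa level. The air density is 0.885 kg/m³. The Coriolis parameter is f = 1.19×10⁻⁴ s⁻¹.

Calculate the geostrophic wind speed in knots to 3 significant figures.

Pressure gradient: |∂P/∂n| = 500 Pa / 278000 m = 1.80×10⁻³ Pa/m
Geostrophic balance (pressure-gradient force = Coriolis force):
V_g = (1/(fρ)) |∂P/∂n| = 1.80×10⁻³ / (1.19×10⁻⁴ × 0.885) = 17.1 m/s
Converting: 17.1 m/s × 1.944 = 33.2 knots

33.2 knots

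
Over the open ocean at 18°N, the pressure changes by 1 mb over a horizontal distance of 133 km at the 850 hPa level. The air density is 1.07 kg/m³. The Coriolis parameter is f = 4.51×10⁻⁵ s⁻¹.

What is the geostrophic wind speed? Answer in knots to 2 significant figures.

30 knots

Pressure gradient: |∂P/∂n| = 100 Pa / 133000 m = 7.52×10⁻⁴ Pa/m
Geostrophic balance (pressure-gradient force = Coriolis force):
V_g = (1/(fρ)) |∂P/∂n| = 7.52×10⁻⁴ / (4.51×10⁻⁵ × 1.07) = 15.6 m/s
Converting: 15.6 m/s × 1.944 = 30 knots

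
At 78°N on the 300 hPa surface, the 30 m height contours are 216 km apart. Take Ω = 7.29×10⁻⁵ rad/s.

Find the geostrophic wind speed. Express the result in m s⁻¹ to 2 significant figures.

Coriolis parameter at 78°N:
f = 2Ω sin φ = 2 × 7.29×10⁻⁵ × sin 78° = 1.43×10⁻⁴ s⁻¹
Height gradient: |∂Z/∂n| = 30 m / 216000 m = 1.39×10⁻⁴
On a pressure surface, geostrophic balance gives V_g = (g/f)|∂Z/∂n|:
V_g = 9.81 × 1.39×10⁻⁴ / 1.43×10⁻⁴ = 9.55 m/s

9.6 m s⁻¹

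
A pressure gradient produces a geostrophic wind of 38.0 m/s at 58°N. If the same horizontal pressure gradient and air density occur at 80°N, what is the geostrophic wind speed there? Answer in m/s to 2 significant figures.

With the same pressure gradient and density, V_g ∝ 1/f ∝ 1/sin φ.
V₂ = V₁ · sin φ₁ / sin φ₂ = 38.0 × sin 58° / sin 80°
V₂ = 38.0 × 0.8480/0.9848 = 33 m/s

33 m/s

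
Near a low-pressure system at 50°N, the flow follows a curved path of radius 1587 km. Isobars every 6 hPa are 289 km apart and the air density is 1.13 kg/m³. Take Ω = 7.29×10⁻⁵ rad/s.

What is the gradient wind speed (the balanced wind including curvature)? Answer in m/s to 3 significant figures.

15.2 m/s

Coriolis parameter at 50°N:
f = 2Ω sin φ = 2 × 7.29×10⁻⁵ × sin 50° = 1.12×10⁻⁴ s⁻¹
Pressure gradient: |∂P/∂n| = 600 Pa / 289000 m = 2.08×10⁻³ Pa/m
Geostrophic speed: V_g = |∂P/∂n|/(fρ) = 2.08×10⁻³/(1.12×10⁻⁴ × 1.13) = 16.4 m/s
Around a low, centrifugal force acts outward with Coriolis, so pressure-gradient force balances both:
(1/ρ)|∂P/∂n| = fV + V²/R  →  V² + fR·V − fR·V_g = 0
With fR = 1.12×10⁻⁴ × 1587×10³ m = 177 m/s:
V = [−fR + √((fR)² + 4 fR V_g)]/2 = [−177 + √(177² + 4×177×16.4)]/2 = 15.2 m/s
Subgeostrophic (V < V_g = 16.4 m/s), as expected around a low.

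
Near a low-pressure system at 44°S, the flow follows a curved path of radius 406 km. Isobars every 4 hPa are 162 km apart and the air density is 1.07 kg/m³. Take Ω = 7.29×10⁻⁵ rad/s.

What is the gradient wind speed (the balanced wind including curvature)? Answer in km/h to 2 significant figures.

59 km/h

Coriolis parameter at 44°S:
f = 2Ω sin φ = 2 × 7.29×10⁻⁵ × sin 44° = 1.01×10⁻⁴ s⁻¹
Pressure gradient: |∂P/∂n| = 400 Pa / 162000 m = 2.47×10⁻³ Pa/m
Geostrophic speed: V_g = |∂P/∂n|/(fρ) = 2.47×10⁻³/(1.01×10⁻⁴ × 1.07) = 22.8 m/s
Around a low, centrifugal force acts outward with Coriolis, so pressure-gradient force balances both:
(1/ρ)|∂P/∂n| = fV + V²/R  →  V² + fR·V − fR·V_g = 0
With fR = 1.01×10⁻⁴ × 406×10³ m = 41.1 m/s:
V = [−fR + √((fR)² + 4 fR V_g)]/2 = [−41.1 + √(41.1² + 4×41.1×22.8)]/2 = 16.3 m/s
Subgeostrophic (V < V_g = 22.8 m/s), as expected around a low.
Converting: 16.3 m/s × 3.6 = 59 km/h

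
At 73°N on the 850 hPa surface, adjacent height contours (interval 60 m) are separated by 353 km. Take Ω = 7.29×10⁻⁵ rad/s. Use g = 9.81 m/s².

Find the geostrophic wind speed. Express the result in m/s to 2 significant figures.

12 m/s

Coriolis parameter at 73°N:
f = 2Ω sin φ = 2 × 7.29×10⁻⁵ × sin 73° = 1.39×10⁻⁴ s⁻¹
Height gradient: |∂Z/∂n| = 60 m / 353000 m = 1.70×10⁻⁴
On a pressure surface, geostrophic balance gives V_g = (g/f)|∂Z/∂n|:
V_g = 9.81 × 1.70×10⁻⁴ / 1.39×10⁻⁴ = 12.0 m/s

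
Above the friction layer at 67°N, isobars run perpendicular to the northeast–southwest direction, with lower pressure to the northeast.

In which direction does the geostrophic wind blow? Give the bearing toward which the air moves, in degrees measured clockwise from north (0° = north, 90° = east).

The pressure-gradient force points toward the northeast (bearing 045°).
Geostrophic balance: in the Northern Hemisphere the Coriolis force deflects motion to the right, so the geostrophic wind blows 90° to the right of the pressure-gradient force (low pressure on the left).
Rotating 045° by 90° clockwise gives 135° — the wind blows toward the southeast.

135°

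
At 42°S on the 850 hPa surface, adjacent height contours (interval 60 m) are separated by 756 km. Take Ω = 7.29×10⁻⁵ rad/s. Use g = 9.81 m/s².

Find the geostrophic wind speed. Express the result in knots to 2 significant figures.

Coriolis parameter at 42°S:
f = 2Ω sin φ = 2 × 7.29×10⁻⁵ × sin 42° = 9.76×10⁻⁵ s⁻¹
Height gradient: |∂Z/∂n| = 60 m / 756000 m = 7.94×10⁻⁵
On a pressure surface, geostrophic balance gives V_g = (g/f)|∂Z/∂n|:
V_g = 9.81 × 7.94×10⁻⁵ / 9.76×10⁻⁵ = 7.98 m/s
Converting: 7.98 m/s × 1.944 = 16 knots

16 knots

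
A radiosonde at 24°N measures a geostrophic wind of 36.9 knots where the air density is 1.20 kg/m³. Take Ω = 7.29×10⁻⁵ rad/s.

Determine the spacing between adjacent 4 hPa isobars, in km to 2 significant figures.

300 km

Coriolis parameter at 24°N:
f = 2Ω sin φ = 2 × 7.29×10⁻⁵ × sin 24° = 5.93×10⁻⁵ s⁻¹
Wind speed in SI: 36.9 knots = 19.0 m/s
Geostrophic balance rearranged: |∂P/∂n| = f ρ V_g
|∂P/∂n| = 5.93×10⁻⁵ × 1.20 × 19.0 = 1.35×10⁻³ Pa/m
Isobar spacing: Δn = ΔP/|∂P/∂n| = 400 Pa / 1.35×10⁻³ Pa/m = 296103 m ≈ 300 km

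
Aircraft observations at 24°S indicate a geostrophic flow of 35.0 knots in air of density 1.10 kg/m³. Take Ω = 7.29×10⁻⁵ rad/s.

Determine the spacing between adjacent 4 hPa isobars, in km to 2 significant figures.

340 km

Coriolis parameter at 24°S:
f = 2Ω sin φ = 2 × 7.29×10⁻⁵ × sin 24° = 5.93×10⁻⁵ s⁻¹
Wind speed in SI: 35.0 knots = 18.0 m/s
Geostrophic balance rearranged: |∂P/∂n| = f ρ V_g
|∂P/∂n| = 5.93×10⁻⁵ × 1.10 × 18.0 = 1.17×10⁻³ Pa/m
Isobar spacing: Δn = ΔP/|∂P/∂n| = 400 Pa / 1.17×10⁻³ Pa/m = 340557 m ≈ 340 km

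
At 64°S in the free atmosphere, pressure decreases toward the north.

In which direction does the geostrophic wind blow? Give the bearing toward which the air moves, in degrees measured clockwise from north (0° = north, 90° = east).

270°

The pressure-gradient force points toward the north (bearing 000°).
Geostrophic balance: in the Southern Hemisphere the Coriolis force deflects motion to the left, so the geostrophic wind blows 90° to the left of the pressure-gradient force (low pressure on the right).
Rotating 000° by 90° counterclockwise gives 270° — the wind blows toward the west.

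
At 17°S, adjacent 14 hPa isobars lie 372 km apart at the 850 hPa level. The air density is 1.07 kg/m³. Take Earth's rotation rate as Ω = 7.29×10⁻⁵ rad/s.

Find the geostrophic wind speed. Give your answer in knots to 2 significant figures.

Coriolis parameter at 17°S:
f = 2Ω sin φ = 2 × 7.29×10⁻⁵ × sin 17° = 4.26×10⁻⁵ s⁻¹
Pressure gradient: |∂P/∂n| = 1400 Pa / 372000 m = 3.76×10⁻³ Pa/m
Geostrophic balance (pressure-gradient force = Coriolis force):
V_g = (1/(fρ)) |∂P/∂n| = 3.76×10⁻³ / (4.26×10⁻⁵ × 1.07) = 82.5 m/s
Converting: 82.5 m/s × 1.944 = 160 knots

160 knots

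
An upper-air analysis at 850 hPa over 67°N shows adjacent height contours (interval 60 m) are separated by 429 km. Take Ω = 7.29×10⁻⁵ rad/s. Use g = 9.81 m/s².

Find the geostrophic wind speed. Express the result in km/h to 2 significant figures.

Coriolis parameter at 67°N:
f = 2Ω sin φ = 2 × 7.29×10⁻⁵ × sin 67° = 1.34×10⁻⁴ s⁻¹
Height gradient: |∂Z/∂n| = 60 m / 429000 m = 1.40×10⁻⁴
On a pressure surface, geostrophic balance gives V_g = (g/f)|∂Z/∂n|:
V_g = 9.81 × 1.40×10⁻⁴ / 1.34×10⁻⁴ = 10.2 m/s
Converting: 10.2 m/s × 3.6 = 37 km/h

37 km/h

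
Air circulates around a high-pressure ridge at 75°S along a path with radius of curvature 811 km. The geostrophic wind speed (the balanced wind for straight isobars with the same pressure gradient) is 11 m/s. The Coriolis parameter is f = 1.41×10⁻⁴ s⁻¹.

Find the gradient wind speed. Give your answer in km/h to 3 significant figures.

44.4 km/h

Around a high, pressure-gradient force acts outward with centrifugal, so Coriolis balances both:
fV = (1/ρ)|∂P/∂n| + V²/R  →  V² − fR·V + fR·V_g = 0
With fR = 1.41×10⁻⁴ × 811×10³ m = 114 m/s:
V = [fR − √((fR)² − 4 fR V_g)]/2 = [114 − √(114² − 4×114×11)]/2 = 12.3 m/s
Supergeostrophic (V > V_g = 11 m/s), as expected around a high.
Converting: 12.3 m/s × 3.6 = 44.4 km/h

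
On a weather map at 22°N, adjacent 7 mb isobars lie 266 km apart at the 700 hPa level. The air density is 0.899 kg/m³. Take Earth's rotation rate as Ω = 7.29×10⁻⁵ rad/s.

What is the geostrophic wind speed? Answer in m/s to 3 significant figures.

Coriolis parameter at 22°N:
f = 2Ω sin φ = 2 × 7.29×10⁻⁵ × sin 22° = 5.46×10⁻⁵ s⁻¹
Pressure gradient: |∂P/∂n| = 700 Pa / 266000 m = 2.63×10⁻³ Pa/m
Geostrophic balance (pressure-gradient force = Coriolis force):
V_g = (1/(fρ)) |∂P/∂n| = 2.63×10⁻³ / (5.46×10⁻⁵ × 0.899) = 53.6 m/s

53.6 m/s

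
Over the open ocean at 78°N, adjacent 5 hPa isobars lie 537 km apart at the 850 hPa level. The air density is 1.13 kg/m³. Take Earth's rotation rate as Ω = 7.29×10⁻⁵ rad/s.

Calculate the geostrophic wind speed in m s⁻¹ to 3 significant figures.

Coriolis parameter at 78°N:
f = 2Ω sin φ = 2 × 7.29×10⁻⁵ × sin 78° = 1.43×10⁻⁴ s⁻¹
Pressure gradient: |∂P/∂n| = 500 Pa / 537000 m = 9.31×10⁻⁴ Pa/m
Geostrophic balance (pressure-gradient force = Coriolis force):
V_g = (1/(fρ)) |∂P/∂n| = 9.31×10⁻⁴ / (1.43×10⁻⁴ × 1.13) = 5.78 m/s

5.78 m s⁻¹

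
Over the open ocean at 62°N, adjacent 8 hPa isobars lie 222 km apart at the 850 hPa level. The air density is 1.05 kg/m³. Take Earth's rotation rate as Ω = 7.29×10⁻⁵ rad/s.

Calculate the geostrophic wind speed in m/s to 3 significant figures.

Coriolis parameter at 62°N:
f = 2Ω sin φ = 2 × 7.29×10⁻⁵ × sin 62° = 1.29×10⁻⁴ s⁻¹
Pressure gradient: |∂P/∂n| = 800 Pa / 222000 m = 3.60×10⁻³ Pa/m
Geostrophic balance (pressure-gradient force = Coriolis force):
V_g = (1/(fρ)) |∂P/∂n| = 3.60×10⁻³ / (1.29×10⁻⁴ × 1.05) = 26.7 m/s

26.7 m/s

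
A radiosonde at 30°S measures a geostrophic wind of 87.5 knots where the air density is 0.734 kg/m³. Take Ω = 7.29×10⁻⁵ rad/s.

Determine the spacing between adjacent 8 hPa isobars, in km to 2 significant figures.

Coriolis parameter at 30°S:
f = 2Ω sin φ = 2 × 7.29×10⁻⁵ × sin 30° = 7.29×10⁻⁵ s⁻¹
Wind speed in SI: 87.5 knots = 45.0 m/s
Geostrophic balance rearranged: |∂P/∂n| = f ρ V_g
|∂P/∂n| = 7.29×10⁻⁵ × 0.734 × 45.0 = 2.41×10⁻³ Pa/m
Isobar spacing: Δn = ΔP/|∂P/∂n| = 800 Pa / 2.41×10⁻³ Pa/m = 332139 m ≈ 330 km

330 km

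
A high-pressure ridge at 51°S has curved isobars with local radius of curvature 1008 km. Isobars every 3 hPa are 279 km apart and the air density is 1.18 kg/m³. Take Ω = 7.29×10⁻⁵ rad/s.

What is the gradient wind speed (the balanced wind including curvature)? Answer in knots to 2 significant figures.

Coriolis parameter at 51°S:
f = 2Ω sin φ = 2 × 7.29×10⁻⁵ × sin 51° = 1.13×10⁻⁴ s⁻¹
Pressure gradient: |∂P/∂n| = 300 Pa / 279000 m = 1.08×10⁻³ Pa/m
Geostrophic speed: V_g = |∂P/∂n|/(fρ) = 1.08×10⁻³/(1.13×10⁻⁴ × 1.18) = 8.04 m/s
Around a high, pressure-gradient force acts outward with centrifugal, so Coriolis balances both:
fV = (1/ρ)|∂P/∂n| + V²/R  →  V² − fR·V + fR·V_g = 0
With fR = 1.13×10⁻⁴ × 1008×10³ m = 114 m/s:
V = [fR − √((fR)² − 4 fR V_g)]/2 = [114 − √(114² − 4×114×8.04)]/2 = 8.71 m/s
Supergeostrophic (V > V_g = 8.04 m/s), as expected around a high.
Converting: 8.71 m/s × 1.944 = 17 knots

17 knots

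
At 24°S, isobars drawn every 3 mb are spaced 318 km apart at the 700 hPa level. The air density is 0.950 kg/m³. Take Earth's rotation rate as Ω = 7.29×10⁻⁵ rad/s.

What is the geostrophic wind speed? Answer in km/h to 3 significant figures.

Coriolis parameter at 24°S:
f = 2Ω sin φ = 2 × 7.29×10⁻⁵ × sin 24° = 5.93×10⁻⁵ s⁻¹
Pressure gradient: |∂P/∂n| = 300 Pa / 318000 m = 9.43×10⁻⁴ Pa/m
Geostrophic balance (pressure-gradient force = Coriolis force):
V_g = (1/(fρ)) |∂P/∂n| = 9.43×10⁻⁴ / (5.93×10⁻⁵ × 0.950) = 16.7 m/s
Converting: 16.7 m/s × 3.6 = 60.3 km/h

60.3 km/h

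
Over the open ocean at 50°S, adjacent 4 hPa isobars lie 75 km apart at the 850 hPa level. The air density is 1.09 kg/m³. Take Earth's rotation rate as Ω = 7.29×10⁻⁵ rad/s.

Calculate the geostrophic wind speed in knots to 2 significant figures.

85 knots

Coriolis parameter at 50°S:
f = 2Ω sin φ = 2 × 7.29×10⁻⁵ × sin 50° = 1.12×10⁻⁴ s⁻¹
Pressure gradient: |∂P/∂n| = 400 Pa / 75000 m = 5.33×10⁻³ Pa/m
Geostrophic balance (pressure-gradient force = Coriolis force):
V_g = (1/(fρ)) |∂P/∂n| = 5.33×10⁻³ / (1.12×10⁻⁴ × 1.09) = 43.8 m/s
Converting: 43.8 m/s × 1.944 = 85 knots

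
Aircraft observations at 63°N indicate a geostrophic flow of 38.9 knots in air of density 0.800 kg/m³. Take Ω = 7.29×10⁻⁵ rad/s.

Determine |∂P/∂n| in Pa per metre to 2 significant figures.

Coriolis parameter at 63°N:
f = 2Ω sin φ = 2 × 7.29×10⁻⁵ × sin 63° = 1.30×10⁻⁴ s⁻¹
Wind speed in SI: 38.9 knots = 20.0 m/s
Geostrophic balance rearranged: |∂P/∂n| = f ρ V_g
|∂P/∂n| = 1.30×10⁻⁴ × 0.800 × 20.0 = 2.08×10⁻³ Pa/m

2.1×10⁻³ Pa/m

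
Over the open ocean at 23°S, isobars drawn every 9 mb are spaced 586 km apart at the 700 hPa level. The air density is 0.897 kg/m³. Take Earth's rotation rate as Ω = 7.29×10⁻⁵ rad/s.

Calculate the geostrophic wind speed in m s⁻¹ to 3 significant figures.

Coriolis parameter at 23°S:
f = 2Ω sin φ = 2 × 7.29×10⁻⁵ × sin 23° = 5.70×10⁻⁵ s⁻¹
Pressure gradient: |∂P/∂n| = 900 Pa / 586000 m = 1.54×10⁻³ Pa/m
Geostrophic balance (pressure-gradient force = Coriolis force):
V_g = (1/(fρ)) |∂P/∂n| = 1.54×10⁻³ / (5.70×10⁻⁵ × 0.897) = 30.1 m/s

30.1 m s⁻¹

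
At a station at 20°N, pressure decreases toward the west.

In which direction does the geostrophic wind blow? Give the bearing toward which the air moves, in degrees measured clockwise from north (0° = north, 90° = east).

000°

The pressure-gradient force points toward the west (bearing 270°).
Geostrophic balance: in the Northern Hemisphere the Coriolis force deflects motion to the right, so the geostrophic wind blows 90° to the right of the pressure-gradient force (low pressure on the left).
Rotating 270° by 90° clockwise gives 000° — the wind blows toward the north.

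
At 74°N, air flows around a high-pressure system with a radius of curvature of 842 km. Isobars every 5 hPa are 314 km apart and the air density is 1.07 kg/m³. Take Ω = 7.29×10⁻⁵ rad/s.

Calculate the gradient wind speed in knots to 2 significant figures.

23 knots

Coriolis parameter at 74°N:
f = 2Ω sin φ = 2 × 7.29×10⁻⁵ × sin 74° = 1.40×10⁻⁴ s⁻¹
Pressure gradient: |∂P/∂n| = 500 Pa / 314000 m = 1.59×10⁻³ Pa/m
Geostrophic speed: V_g = |∂P/∂n|/(fρ) = 1.59×10⁻³/(1.40×10⁻⁴ × 1.07) = 10.6 m/s
Around a high, pressure-gradient force acts outward with centrifugal, so Coriolis balances both:
fV = (1/ρ)|∂P/∂n| + V²/R  →  V² − fR·V + fR·V_g = 0
With fR = 1.40×10⁻⁴ × 842×10³ m = 118 m/s:
V = [fR − √((fR)² − 4 fR V_g)]/2 = [118 − √(118² − 4×118×10.6)]/2 = 11.8 m/s
Supergeostrophic (V > V_g = 10.6 m/s), as expected around a high.
Converting: 11.8 m/s × 1.944 = 23 knots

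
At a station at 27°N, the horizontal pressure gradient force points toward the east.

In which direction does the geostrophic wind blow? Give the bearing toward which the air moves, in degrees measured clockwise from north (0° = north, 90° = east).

The pressure-gradient force points toward the east (bearing 090°).
Geostrophic balance: in the Northern Hemisphere the Coriolis force deflects motion to the right, so the geostrophic wind blows 90° to the right of the pressure-gradient force (low pressure on the left).
Rotating 090° by 90° clockwise gives 180° — the wind blows toward the south.

180°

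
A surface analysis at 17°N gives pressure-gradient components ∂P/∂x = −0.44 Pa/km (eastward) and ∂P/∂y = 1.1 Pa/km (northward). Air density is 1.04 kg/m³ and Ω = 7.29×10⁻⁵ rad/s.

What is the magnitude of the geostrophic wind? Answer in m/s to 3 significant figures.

26.7 m/s

Coriolis parameter at 17°N:
f = 2Ω sin φ = 2 × 7.29×10⁻⁵ × sin 17° = 4.26×10⁻⁵ s⁻¹
Component geostrophic relations (x east, y north):
u_g = −(1/(fρ)) ∂P/∂y,  v_g = (1/(fρ)) ∂P/∂x
u_g = −(1.1×10⁻³)/(4.26×10⁻⁵ × 1.04) = −24.8 m/s;  v_g = (−0.44×10⁻³)/(4.26×10⁻⁵ × 1.04) = −9.92 m/s
|V_g| = √(u_g² + v_g²) = 26.7 m/s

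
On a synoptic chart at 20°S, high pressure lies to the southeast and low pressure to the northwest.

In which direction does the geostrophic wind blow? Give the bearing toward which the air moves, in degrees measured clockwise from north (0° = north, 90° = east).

225°

The pressure-gradient force points toward the northwest (bearing 315°).
Geostrophic balance: in the Southern Hemisphere the Coriolis force deflects motion to the left, so the geostrophic wind blows 90° to the left of the pressure-gradient force (low pressure on the right).
Rotating 315° by 90° counterclockwise gives 225° — the wind blows toward the southwest.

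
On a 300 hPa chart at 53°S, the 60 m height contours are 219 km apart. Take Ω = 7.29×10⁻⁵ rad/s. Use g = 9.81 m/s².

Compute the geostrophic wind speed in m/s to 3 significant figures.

23.1 m/s

Coriolis parameter at 53°S:
f = 2Ω sin φ = 2 × 7.29×10⁻⁵ × sin 53° = 1.16×10⁻⁴ s⁻¹
Height gradient: |∂Z/∂n| = 60 m / 219000 m = 2.74×10⁻⁴
On a pressure surface, geostrophic balance gives V_g = (g/f)|∂Z/∂n|:
V_g = 9.81 × 2.74×10⁻⁴ / 1.16×10⁻⁴ = 23.1 m/s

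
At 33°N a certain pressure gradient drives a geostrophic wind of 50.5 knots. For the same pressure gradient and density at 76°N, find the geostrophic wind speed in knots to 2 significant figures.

With the same pressure gradient and density, V_g ∝ 1/f ∝ 1/sin φ.
V₂ = V₁ · sin φ₁ / sin φ₂ = 50.5 × sin 33° / sin 76°
V₂ = 50.5 × 0.5446/0.9703 = 28 knots

28 knots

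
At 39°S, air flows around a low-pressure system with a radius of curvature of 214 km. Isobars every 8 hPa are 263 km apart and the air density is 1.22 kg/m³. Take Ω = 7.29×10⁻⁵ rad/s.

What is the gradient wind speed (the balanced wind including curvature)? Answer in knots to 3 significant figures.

29.7 knots

Coriolis parameter at 39°S:
f = 2Ω sin φ = 2 × 7.29×10⁻⁵ × sin 39° = 9.18×10⁻⁵ s⁻¹
Pressure gradient: |∂P/∂n| = 800 Pa / 263000 m = 3.04×10⁻³ Pa/m
Geostrophic speed: V_g = |∂P/∂n|/(fρ) = 3.04×10⁻³/(9.18×10⁻⁵ × 1.22) = 27.2 m/s
Around a low, centrifugal force acts outward with Coriolis, so pressure-gradient force balances both:
(1/ρ)|∂P/∂n| = fV + V²/R  →  V² + fR·V − fR·V_g = 0
With fR = 9.18×10⁻⁵ × 214×10³ m = 19.6 m/s:
V = [−fR + √((fR)² + 4 fR V_g)]/2 = [−19.6 + √(19.6² + 4×19.6×27.2)]/2 = 15.3 m/s
Subgeostrophic (V < V_g = 27.2 m/s), as expected around a low.
Converting: 15.3 m/s × 1.944 = 29.7 knots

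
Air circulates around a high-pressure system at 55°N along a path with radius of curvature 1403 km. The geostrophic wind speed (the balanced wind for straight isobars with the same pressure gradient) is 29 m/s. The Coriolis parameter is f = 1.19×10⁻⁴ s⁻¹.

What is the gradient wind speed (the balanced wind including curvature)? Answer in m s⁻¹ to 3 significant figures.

Around a high, pressure-gradient force acts outward with centrifugal, so Coriolis balances both:
fV = (1/ρ)|∂P/∂n| + V²/R  →  V² − fR·V + fR·V_g = 0
With fR = 1.19×10⁻⁴ × 1403×10³ m = 167 m/s:
V = [fR − √((fR)² − 4 fR V_g)]/2 = [167 − √(167² − 4×167×29)]/2 = 37.4 m/s
Supergeostrophic (V > V_g = 29 m/s), as expected around a high.

37.4 m s⁻¹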